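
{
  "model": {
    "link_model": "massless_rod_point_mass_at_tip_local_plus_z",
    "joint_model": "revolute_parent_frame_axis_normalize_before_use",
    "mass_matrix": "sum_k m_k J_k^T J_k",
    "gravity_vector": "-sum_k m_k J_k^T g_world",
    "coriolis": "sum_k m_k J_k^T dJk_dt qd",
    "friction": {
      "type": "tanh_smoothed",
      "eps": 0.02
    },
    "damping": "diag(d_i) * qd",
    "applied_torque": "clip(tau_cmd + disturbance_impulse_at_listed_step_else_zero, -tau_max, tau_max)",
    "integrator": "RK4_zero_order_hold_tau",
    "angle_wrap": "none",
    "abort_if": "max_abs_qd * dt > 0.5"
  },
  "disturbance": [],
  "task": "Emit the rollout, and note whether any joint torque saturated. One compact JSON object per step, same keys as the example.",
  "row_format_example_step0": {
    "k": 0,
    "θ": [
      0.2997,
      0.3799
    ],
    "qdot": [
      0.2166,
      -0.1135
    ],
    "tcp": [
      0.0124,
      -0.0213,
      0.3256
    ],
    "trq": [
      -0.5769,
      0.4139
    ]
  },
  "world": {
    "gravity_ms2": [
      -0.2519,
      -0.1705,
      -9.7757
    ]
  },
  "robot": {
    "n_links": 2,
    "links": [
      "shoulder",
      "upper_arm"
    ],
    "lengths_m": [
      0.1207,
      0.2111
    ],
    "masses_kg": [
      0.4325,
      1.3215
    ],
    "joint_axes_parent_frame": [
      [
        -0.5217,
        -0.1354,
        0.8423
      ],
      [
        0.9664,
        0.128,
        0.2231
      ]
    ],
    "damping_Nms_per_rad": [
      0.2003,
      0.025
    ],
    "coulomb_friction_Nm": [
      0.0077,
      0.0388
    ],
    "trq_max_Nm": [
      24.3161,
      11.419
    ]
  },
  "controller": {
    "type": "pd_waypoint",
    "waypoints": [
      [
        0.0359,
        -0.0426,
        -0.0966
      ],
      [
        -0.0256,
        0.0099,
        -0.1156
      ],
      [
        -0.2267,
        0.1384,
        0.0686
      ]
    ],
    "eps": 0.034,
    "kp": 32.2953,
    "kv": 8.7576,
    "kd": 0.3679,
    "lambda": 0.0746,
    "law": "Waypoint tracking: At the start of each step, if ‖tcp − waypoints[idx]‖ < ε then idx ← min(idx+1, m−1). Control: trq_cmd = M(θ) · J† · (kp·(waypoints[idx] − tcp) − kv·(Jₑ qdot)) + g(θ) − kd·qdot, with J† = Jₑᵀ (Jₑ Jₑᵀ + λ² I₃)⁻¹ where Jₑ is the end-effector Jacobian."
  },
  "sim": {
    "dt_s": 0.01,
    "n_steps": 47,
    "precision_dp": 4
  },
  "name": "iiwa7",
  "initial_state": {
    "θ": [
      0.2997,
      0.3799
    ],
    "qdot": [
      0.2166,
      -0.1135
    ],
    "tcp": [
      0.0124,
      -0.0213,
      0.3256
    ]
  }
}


{"k":1,"\u03b8":[0.3022,0.3799],"qdot":[0.2572,0.0951],"tcp":[0.0123,-0.0209,0.3257],"trq":[-0.5275,0.2623]}
{"k":2,"\u03b8":[0.3042,0.3811],"qdot":[0.1501,0.1452],"tcp":[0.0124,-0.0207,0.3256],"trq":[-0.4313,0.181]}
{"k":3,"\u03b8":[0.3054,0.383],"qdot":[0.1041,0.2316],"tcp":[0.0125,-0.0208,0.3256],"trq":[-0.3635,0.0922]}
{"k":4,"\u03b8":[0.3063,0.3856],"qdot":[0.0616,0.3055],"tcp":[0.0127,-0.0211,0.3255],"trq":[-0.3017,0.0136]}
{"k":5,"\u03b8":[0.3067,0.389],"qdot":[0.026,0.372],"tcp":[0.013,-0.0217,0.3253],"trq":[-0.2466,-0.0574]}
{"k":6,"\u03b8":[0.3068,0.393],"qdot":[-0.0,0.4351],"tcp":[0.0134,-0.0224,0.3251],"trq":[-0.1987,-0.1229]}
{"k":7,"\u03b8":[0.3067,0.3977],"qdot":[-0.0182,0.4947],"tcp":[0.0138,-0.0232,0.3249],"trq":[-0.157,-0.1834]}
{"k":8,"\u03b8":[0.3064,0.4029],"qdot":[-0.0363,0.5456],"tcp":[0.0143,-0.0242,0.3247],"trq":[-0.1178,-0.2374]}
{"k":9,"\u03b8":[0.306,0.4085],"qdot":[-0.0535,0.5899],"tcp":[0.0149,-0.0253,0.3244],"trq":[-0.0812,-0.2863]}
{"k":10,"\u03b8":[0.3054,0.4146],"qdot":[-0.0683,0.63],"tcp":[0.0154,-0.0265,0.3241],"trq":[-0.0472,-0.3315]}
{"k":11,"\u03b8":[0.3046,0.4211],"qdot":[-0.0806,0.667],"tcp":[0.0161,-0.0278,0.3238],"trq":[-0.0157,-0.3736]}
{"k":12,"\u03b8":[0.3037,0.4279],"qdot":[-0.0907,0.7013],"tcp":[0.0167,-0.0291,0.3234],"trq":[0.0138,-0.4131]}
{"k":13,"\u03b8":[0.3028,0.4351],"qdot":[-0.0989,0.7333],"tcp":[0.0174,-0.0306,0.323],"trq":[0.0414,-0.4504]}
{"k":14,"\u03b8":[0.3018,0.4426],"qdot":[-0.1053,0.7635],"tcp":[0.0181,-0.0321,0.3226],"trq":[0.0675,-0.4858]}
{"k":15,"\u03b8":[0.3007,0.4504],"qdot":[-0.1102,0.7921],"tcp":[0.0188,-0.0336,0.3221],"trq":[0.0922,-0.5196]}
{"k":16,"\u03b8":[0.2996,0.4584],"qdot":[-0.1138,0.8194],"tcp":[0.0196,-0.0352,0.3217],"trq":[0.1159,-0.5521]}
{"k":17,"\u03b8":[0.2984,0.4667],"qdot":[-0.1163,0.8456],"tcp":[0.0204,-0.0369,0.3211],"trq":[0.1387,-0.5835]}
{"k":18,"\u03b8":[0.2972,0.4753],"qdot":[-0.1178,0.8708],"tcp":[0.0212,-0.0386,0.3206],"trq":[0.1607,-0.614]}
{"k":19,"\u03b8":[0.296,0.4841],"qdot":[-0.1185,0.8953],"tcp":[0.022,-0.0403,0.32],"trq":[0.1821,-0.6438]}
{"k":20,"\u03b8":[0.2949,0.4932],"qdot":[-0.1184,0.9191],"tcp":[0.0229,-0.0421,0.3194],"trq":[0.2029,-0.6729]}
{"k":21,"\u03b8":[0.2937,0.5025],"qdot":[-0.1177,0.9425],"tcp":[0.0237,-0.0439,0.3188],"trq":[0.2233,-0.7015]}
{"k":22,"\u03b8":[0.2925,0.512],"qdot":[-0.1164,0.9654],"tcp":[0.0246,-0.0458,0.3181],"trq":[0.2434,-0.7297]}
{"k":23,"\u03b8":[0.2913,0.5218],"qdot":[-0.1147,0.988],"tcp":[0.0255,-0.0477,0.3174],"trq":[0.2632,-0.7576]}
{"k":24,"\u03b8":[0.2902,0.5318],"qdot":[-0.1126,1.0103],"tcp":[0.0264,-0.0496,0.3166],"trq":[0.2828,-0.7854]}
{"k":25,"\u03b8":[0.2891,0.542],"qdot":[-0.1101,1.0325],"tcp":[0.0274,-0.0515,0.3158],"trq":[0.3022,-0.8129]}
{"k":26,"\u03b8":[0.288,0.5524],"qdot":[-0.1074,1.0545],"tcp":[0.0283,-0.0535,0.315],"trq":[0.3215,-0.8404]}
{"k":27,"\u03b8":[0.2869,0.5631],"qdot":[-0.1045,1.0763],"tcp":[0.0293,-0.0554,0.3141],"trq":[0.3407,-0.8678]}
{"k":28,"\u03b8":[0.2859,0.5739],"qdot":[-0.1014,1.0981],"tcp":[0.0303,-0.0574,0.3132],"trq":[0.3599,-0.8952]}
{"k":29,"\u03b8":[0.2849,0.585],"qdot":[-0.0981,1.1199],"tcp":[0.0313,-0.0595,0.3123],"trq":[0.379,-0.9227]}
{"k":30,"\u03b8":[0.2839,0.5963],"qdot":[-0.0948,1.1415],"tcp":[0.0323,-0.0615,0.3113],"trq":[0.3982,-0.9502]}
{"k":31,"\u03b8":[0.283,0.6078],"qdot":[-0.0914,1.1632],"tcp":[0.0334,-0.0635,0.3103],"trq":[0.4173,-0.9779]}
{"k":32,"\u03b8":[0.2821,0.6196],"qdot":[-0.088,1.1848],"tcp":[0.0344,-0.0656,0.3092],"trq":[0.4365,-1.0056]}
{"k":33,"\u03b8":[0.2812,0.6315],"qdot":[-0.0846,1.2065],"tcp":[0.0355,-0.0677,0.3081],"trq":[0.4557,-1.0335]}
{"k":34,"\u03b8":[0.2804,0.6437],"qdot":[-0.0813,1.2281],"tcp":[0.0366,-0.0698,0.3069],"trq":[0.475,-1.0615]}
{"k":35,"\u03b8":[0.2796,0.6561],"qdot":[-0.078,1.2497],"tcp":[0.0377,-0.0719,0.3057],"trq":[0.4943,-1.0897]}
{"k":36,"\u03b8":[0.2789,0.6687],"qdot":[-0.0748,1.2713],"tcp":[0.0388,-0.074,0.3044],"trq":[0.5136,-1.118]}
{"k":37,"\u03b8":[0.2781,0.6815],"qdot":[-0.0718,1.2929],"tcp":[0.04,-0.0762,0.3031],"trq":[0.5331,-1.1466]}
{"k":38,"\u03b8":[0.2774,0.6945],"qdot":[-0.0688,1.3144],"tcp":[0.0411,-0.0783,0.3017],"trq":[0.5525,-1.1753]}
{"k":39,"\u03b8":[0.2767,0.7078],"qdot":[-0.066,1.3359],"tcp":[0.0423,-0.0804,0.3003],"trq":[0.5721,-1.2041]}
{"k":40,"\u03b8":[0.2761,0.7212],"qdot":[-0.0634,1.3573],"tcp":[0.0435,-0.0826,0.2989],"trq":[0.5916,-1.2332]}
{"k":41,"\u03b8":[0.2755,0.7349],"qdot":[-0.061,1.3787],"tcp":[0.0447,-0.0848,0.2973],"trq":[0.6113,-1.2624]}
{"k":42,"\u03b8":[0.2749,0.7488],"qdot":[-0.0588,1.4],"tcp":[0.0459,-0.0869,0.2958],"trq":[0.6309,-1.2918]}
{"k":43,"\u03b8":[0.2743,0.7629],"qdot":[-0.0568,1.4212],"tcp":[0.0472,-0.0891,0.2941],"trq":[0.6506,-1.3214]}
{"k":44,"\u03b8":[0.2737,0.7772],"qdot":[-0.0551,1.4422],"tcp":[0.0484,-0.0913,0.2924],"trq":[0.6703,-1.3511]}
{"k":45,"\u03b8":[0.2732,0.7917],"qdot":[-0.0536,1.4632],"tcp":[0.0497,-0.0935,0.2907],"trq":[0.6901,-1.381]}
{"k":46,"\u03b8":[0.2727,0.8065],"qdot":[-0.0523,1.484],"tcp":[0.051,-0.0956,0.2888],"trq":[0.7098,-1.411]}
{"k":47,"\u03b8":[0.2721,0.8214],"qdot":[-0.0513,1.5046],"tcp":[0.0523,-0.0978,0.287]}
{"summary": "any joint saturated: no"}


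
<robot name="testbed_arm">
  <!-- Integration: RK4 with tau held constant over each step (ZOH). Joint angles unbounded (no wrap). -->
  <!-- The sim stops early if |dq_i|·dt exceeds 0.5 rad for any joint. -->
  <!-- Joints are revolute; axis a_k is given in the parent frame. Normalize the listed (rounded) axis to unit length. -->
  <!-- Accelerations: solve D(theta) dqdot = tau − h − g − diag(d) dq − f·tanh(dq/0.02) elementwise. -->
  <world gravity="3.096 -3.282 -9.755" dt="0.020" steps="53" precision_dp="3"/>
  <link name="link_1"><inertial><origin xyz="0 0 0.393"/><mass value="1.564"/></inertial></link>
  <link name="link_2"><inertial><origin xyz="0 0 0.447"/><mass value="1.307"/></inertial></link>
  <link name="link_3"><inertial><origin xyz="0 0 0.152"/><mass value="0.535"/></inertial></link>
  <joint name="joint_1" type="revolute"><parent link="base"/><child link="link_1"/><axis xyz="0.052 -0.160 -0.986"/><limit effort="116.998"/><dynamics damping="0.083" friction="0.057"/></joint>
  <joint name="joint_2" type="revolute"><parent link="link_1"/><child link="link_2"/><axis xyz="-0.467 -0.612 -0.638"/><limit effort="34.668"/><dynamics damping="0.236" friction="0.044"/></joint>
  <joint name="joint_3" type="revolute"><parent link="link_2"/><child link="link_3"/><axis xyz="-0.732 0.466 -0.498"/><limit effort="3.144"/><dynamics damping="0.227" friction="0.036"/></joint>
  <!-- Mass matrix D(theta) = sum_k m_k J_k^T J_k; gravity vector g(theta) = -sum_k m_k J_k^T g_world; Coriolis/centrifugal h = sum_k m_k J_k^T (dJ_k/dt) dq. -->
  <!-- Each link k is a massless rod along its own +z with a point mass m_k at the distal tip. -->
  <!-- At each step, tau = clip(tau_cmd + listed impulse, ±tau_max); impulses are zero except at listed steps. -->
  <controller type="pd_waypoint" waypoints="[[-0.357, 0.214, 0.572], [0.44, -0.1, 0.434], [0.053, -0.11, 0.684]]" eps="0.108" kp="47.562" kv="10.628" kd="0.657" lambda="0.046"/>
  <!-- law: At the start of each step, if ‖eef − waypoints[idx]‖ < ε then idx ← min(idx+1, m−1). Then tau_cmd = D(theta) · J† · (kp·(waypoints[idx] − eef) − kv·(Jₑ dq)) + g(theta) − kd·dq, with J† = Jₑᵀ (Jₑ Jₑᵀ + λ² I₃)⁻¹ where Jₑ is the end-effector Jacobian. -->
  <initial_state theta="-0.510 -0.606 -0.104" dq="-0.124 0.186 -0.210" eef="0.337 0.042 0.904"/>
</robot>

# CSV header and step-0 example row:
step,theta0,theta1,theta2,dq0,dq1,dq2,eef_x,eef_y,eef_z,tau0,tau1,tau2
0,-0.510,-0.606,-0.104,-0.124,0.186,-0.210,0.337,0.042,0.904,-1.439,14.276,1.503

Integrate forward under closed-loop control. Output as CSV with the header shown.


step,theta0,theta1,theta2,dq0,dq1,dq2,eef_x,eef_y,eef_z,tau0,tau1,tau2
1,-0.517,-0.593,-0.101,-0.630,1.073,0.409,0.333,0.044,0.906,-0.773,11.714,0.874
2,-0.535,-0.565,-0.098,-1.080,1.746,-0.032,0.323,0.047,0.912,-0.683,9.892,1.072
3,-0.558,-0.526,-0.091,-1.268,2.145,0.638,0.310,0.053,0.920,-0.248,8.547,0.502
4,-0.586,-0.480,-0.085,-1.539,2.490,0.065,0.293,0.059,0.928,-0.310,7.535,0.861
5,-0.617,-0.429,-0.075,-1.570,2.650,0.812,0.275,0.065,0.937,0.021,6.736,0.282
6,-0.651,-0.374,-0.068,-1.771,2.838,0.116,0.254,0.071,0.946,-0.091,6.070,0.762
7,-0.685,-0.317,-0.055,-1.692,2.874,0.994,0.232,0.077,0.954,0.191,5.508,0.114
8,-0.721,-0.258,-0.045,-1.871,2.986,0.131,0.209,0.083,0.961,0.061,4.980,0.733
9,-0.756,-0.199,-0.030,-1.665,2.942,1.205,0.185,0.088,0.968,0.282,4.534,-0.043
10,-0.791,-0.139,-0.019,-1.835,3.015,0.146,0.161,0.091,0.973,0.158,4.055,0.732
11,-0.824,-0.080,-0.002,-1.456,2.914,1.393,0.136,0.094,0.978,0.262,3.696,-0.160
12,-0.855,-0.021,0.012,-1.609,2.966,0.151,0.111,0.096,0.981,0.186,3.236,0.752
13,-0.881,0.036,0.030,-0.992,2.819,1.493,0.086,0.097,0.983,0.113,2.978,-0.210
14,-0.903,0.093,0.044,-1.143,2.865,0.114,0.062,0.097,0.985,0.140,2.542,0.794
15,-0.917,0.149,0.061,-0.296,2.688,1.395,0.037,0.096,0.985,-0.116,2.392,-0.144
16,-0.926,0.203,0.074,-0.575,2.754,0.035,0.013,0.095,0.984,0.118,1.972,0.820
17,-0.928,0.257,0.087,0.229,2.598,1.057,-0.011,0.093,0.983,-0.173,1.847,0.032
18,-0.929,0.310,0.096,-0.328,2.701,0.109,-0.035,0.092,0.980,0.311,1.400,0.677
19,-0.928,0.362,0.105,0.297,2.576,0.658,-0.059,0.092,0.976,0.042,1.228,0.213
20,-0.927,0.414,0.114,-0.168,2.644,0.281,-0.082,0.092,0.972,0.451,0.832,0.443
21,-0.925,0.466,0.120,0.209,2.555,0.310,-0.105,0.093,0.966,0.270,0.622,0.357
22,-0.924,0.517,0.127,-0.108,2.584,0.405,-0.127,0.095,0.960,0.512,0.269,0.247
23,-0.923,0.568,0.131,0.090,2.516,0.124,-0.149,0.097,0.953,0.411,0.037,0.399
24,-0.924,0.618,0.137,-0.156,2.524,0.437,-0.170,0.100,0.945,0.544,-0.304,0.142
25,-0.924,0.668,0.140,-0.014,2.455,0.010,-0.190,0.103,0.936,0.476,-0.542,0.413
26,-0.927,0.717,0.145,-0.221,2.448,0.454,-0.209,0.106,0.927,0.538,-0.873,0.069
27,-0.929,0.765,0.147,-0.084,2.369,-0.057,-0.228,0.110,0.918,0.486,-1.103,0.411
28,-0.933,0.812,0.152,-0.294,2.357,0.488,-0.246,0.114,0.907,0.521,-1.420,0.005
29,-0.937,0.858,0.153,-0.134,2.260,-0.177,-0.263,0.118,0.897,0.492,-1.623,0.464
30,-0.942,0.904,0.159,-0.366,2.249,0.586,-0.279,0.122,0.886,0.496,-1.922,-0.090
31,-0.947,0.947,0.159,-0.156,2.129,-0.354,-0.294,0.126,0.875,0.509,-2.083,0.572
32,-0.953,0.990,0.165,-0.434,2.130,0.765,-0.308,0.131,0.864,0.458,-2.365,-0.232
33,-0.958,1.031,0.164,-0.143,1.978,-0.625,-0.321,0.134,0.853,0.539,-2.471,0.757
34,-0.966,1.071,0.171,-0.507,2.008,1.077,-0.334,0.139,0.843,0.396,-2.744,-0.461
35,-0.970,1.109,0.167,-0.095,1.810,-1.044,-0.345,0.143,0.832,0.601,-2.785,1.055
36,-0.978,1.146,0.178,-0.601,1.893,1.594,-0.356,0.147,0.821,0.297,-3.065,-0.831
37,-0.983,1.181,0.170,0.010,1.620,-1.730,-0.366,0.150,0.811,0.710,-3.023,1.549
38,-0.992,1.215,0.185,-0.745,1.804,2.495,-0.375,0.155,0.800,0.123,-3.344,-1.471
39,-0.996,1.247,0.172,0.187,1.404,-2.882,-0.384,0.157,0.790,0.922,-3.191,2.380
40,-1.006,1.279,0.195,-0.967,1.760,3.957,-0.391,0.162,0.781,-0.163,-3.599,-2.510
41,-1.008,1.307,0.171,0.483,1.145,-4.762,-0.399,0.164,0.771,1.282,-3.293,3.144
42,-1.017,1.336,0.189,-1.069,1.689,4.885,-0.405,0.168,0.762,-0.394,-3.825,-3.144
43,-1.017,1.361,0.160,0.669,0.932,-5.919,-0.413,0.169,0.754,1.592,-3.409,3.144
44,-1.023,1.387,0.161,-0.901,1.512,4.264,-0.419,0.172,0.745,-0.340,-3.983,-2.707
45,-1.023,1.409,0.135,0.587,0.833,-5.208,-0.425,0.173,0.737,1.610,-3.565,3.144
46,-1.029,1.433,0.146,-0.869,1.390,4.533,-0.429,0.177,0.729,-0.485,-4.099,-2.896
47,-1.028,1.452,0.118,0.680,0.669,-5.569,-0.435,0.178,0.722,1.770,-3.620,3.144
48,-1.031,1.472,0.122,-0.760,1.242,4.312,-0.439,0.181,0.715,-0.503,-4.185,-2.734
49,-1.029,1.489,0.096,0.690,0.553,-5.314,-0.443,0.183,0.708,1.803,-3.682,3.144
50,-1.032,1.507,0.103,-0.702,1.122,4.394,-0.446,0.186,0.702,-0.596,-4.255,-2.795
51,-1.029,1.521,0.076,0.757,0.422,-5.442,-0.450,0.188,0.696,1.893,-3.702,3.144
52,-1.030,1.536,0.081,-0.618,0.999,4.295,-0.452,0.191,0.691,-0.631,-4.309,-2.727
53,-1.026,1.548,0.054,0.794,0.315,-5.345,-0.455,0.193,0.685,,,


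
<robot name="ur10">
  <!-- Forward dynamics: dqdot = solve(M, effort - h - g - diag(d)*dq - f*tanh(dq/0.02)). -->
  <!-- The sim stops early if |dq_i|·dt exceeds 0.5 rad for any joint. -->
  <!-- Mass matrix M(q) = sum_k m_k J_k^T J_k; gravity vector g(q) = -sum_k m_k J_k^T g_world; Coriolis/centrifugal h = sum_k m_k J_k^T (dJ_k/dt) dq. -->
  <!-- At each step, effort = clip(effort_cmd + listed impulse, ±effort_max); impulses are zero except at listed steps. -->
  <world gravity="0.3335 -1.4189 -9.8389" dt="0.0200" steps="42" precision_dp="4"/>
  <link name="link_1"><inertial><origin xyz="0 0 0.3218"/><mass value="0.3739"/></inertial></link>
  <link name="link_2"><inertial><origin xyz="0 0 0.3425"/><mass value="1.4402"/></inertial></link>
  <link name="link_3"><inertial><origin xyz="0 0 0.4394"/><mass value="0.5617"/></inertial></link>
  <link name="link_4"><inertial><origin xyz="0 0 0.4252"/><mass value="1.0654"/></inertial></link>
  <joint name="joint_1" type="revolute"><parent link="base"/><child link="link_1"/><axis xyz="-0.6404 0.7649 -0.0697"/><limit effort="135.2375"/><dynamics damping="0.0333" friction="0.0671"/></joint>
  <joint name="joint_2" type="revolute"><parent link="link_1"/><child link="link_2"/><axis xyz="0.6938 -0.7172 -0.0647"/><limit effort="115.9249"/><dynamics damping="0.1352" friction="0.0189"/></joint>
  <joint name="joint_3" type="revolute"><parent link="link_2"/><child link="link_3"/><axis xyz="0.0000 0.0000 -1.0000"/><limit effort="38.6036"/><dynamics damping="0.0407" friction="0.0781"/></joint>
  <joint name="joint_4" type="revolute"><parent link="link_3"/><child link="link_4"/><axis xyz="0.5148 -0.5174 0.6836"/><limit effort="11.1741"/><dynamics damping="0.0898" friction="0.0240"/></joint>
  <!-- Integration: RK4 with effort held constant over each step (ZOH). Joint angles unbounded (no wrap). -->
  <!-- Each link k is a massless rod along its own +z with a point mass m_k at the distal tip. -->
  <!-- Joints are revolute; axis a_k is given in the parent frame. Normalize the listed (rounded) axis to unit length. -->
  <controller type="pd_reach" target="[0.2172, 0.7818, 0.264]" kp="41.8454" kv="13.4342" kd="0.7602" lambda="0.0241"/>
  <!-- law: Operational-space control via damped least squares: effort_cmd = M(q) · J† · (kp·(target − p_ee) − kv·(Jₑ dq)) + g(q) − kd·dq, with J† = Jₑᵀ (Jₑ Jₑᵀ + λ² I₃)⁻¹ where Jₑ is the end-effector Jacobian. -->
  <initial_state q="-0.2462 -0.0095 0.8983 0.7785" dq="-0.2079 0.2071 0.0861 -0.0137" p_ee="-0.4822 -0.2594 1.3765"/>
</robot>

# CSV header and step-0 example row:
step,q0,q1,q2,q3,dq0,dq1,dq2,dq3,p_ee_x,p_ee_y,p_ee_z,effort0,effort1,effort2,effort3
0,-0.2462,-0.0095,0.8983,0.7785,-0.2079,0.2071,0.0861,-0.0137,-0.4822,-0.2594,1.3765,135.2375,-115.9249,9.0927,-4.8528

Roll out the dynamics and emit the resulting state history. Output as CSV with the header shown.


step,q0,q1,q2,q3,dq0,dq1,dq2,dq3,p_ee_x,p_ee_y,p_ee_z,effort0,effort1,effort2,effort3
1,-0.3344,-0.1610,0.8436,0.9146,-7.9380,-14.1366,-3.9079,12.5275,-0.4821,-0.2556,1.3634,135.2375,-87.1041,10.1999,-11.1741
2,-0.4458,-0.3795,0.8310,1.1460,-3.5749,-8.3996,1.8270,11.2514,-0.4675,-0.2326,1.3379,88.8576,-52.5728,3.4605,-11.1537
3,-0.4866,-0.5053,0.8867,1.3470,-0.6995,-4.5271,3.5177,9.1193,-0.4454,-0.1977,1.3149,54.9721,-35.4220,1.5343,-6.8851
4,-0.4928,-0.5872,0.9608,1.5207,0.0552,-3.7182,3.8436,8.2696,-0.4166,-0.1570,1.2967,31.0171,-20.8479,1.0738,-4.7950
5,-0.4903,-0.6607,1.0375,1.6770,0.1833,-3.6506,3.7924,7.3507,-0.3825,-0.1125,1.2806,13.8542,-10.0390,0.9052,-3.3124
6,-0.4882,-0.7360,1.1110,1.8139,0.0208,-3.8837,3.5210,6.3095,-0.3451,-0.0655,1.2657,1.5346,-2.3742,0.8463,-2.1727
7,-0.4911,-0.8175,1.1773,1.9291,-0.3024,-4.2698,3.0758,5.1825,-0.3061,-0.0170,1.2510,-7.2467,2.9170,0.8511,-1.2424
8,-0.5015,-0.9078,1.2332,2.0214,-0.7258,-4.7457,2.4895,4.0180,-0.2667,0.0323,1.2354,-13.2573,6.5336,0.8889,-0.4455
9,-0.5206,-1.0076,1.2768,2.0909,-1.1767,-5.2255,1.8424,2.9072,-0.2280,0.0817,1.2178,-16.8910,9.0451,0.8905,0.2225
10,-0.5481,-1.1161,1.3079,2.1397,-1.5785,-5.6163,1.2444,1.9609,-0.1905,0.1308,1.1968,-18.5165,10.9769,0.7743,0.7303
11,-0.5826,-1.2307,1.3282,2.1719,-1.8715,-5.8482,0.7843,1.2504,-0.1549,0.1788,1.1718,-18.6943,12.7620,0.4947,1.0677
12,-0.6216,-1.3481,1.3410,2.1921,-2.0304,-5.8976,0.4896,0.7695,-0.1216,0.2252,1.1422,-18.0973,14.6457,0.0710,1.2749
13,-0.6624,-1.4648,1.3493,2.2044,-2.0624,-5.7829,0.3343,0.4597,-0.0907,0.2694,1.1085,-17.2857,16.6707,-0.4338,1.4176
14,-0.7028,-1.5778,1.3555,2.2116,-1.9926,-5.5432,0.2740,0.2572,-0.0623,0.3113,1.0713,-16.5830,18.7492,-0.9533,1.5468
15,-0.7410,-1.6852,1.3610,2.2154,-1.8497,-5.2195,0.2695,0.1172,-0.0362,0.3505,1.0315,-16.1044,20.7538,-1.4402,1.6855
16,-0.7760,-1.7857,1.3667,2.2169,-1.6587,-4.8462,0.2937,0.0153,-0.0123,0.3871,0.9902,-15.8417,22.5738,-1.8690,1.8351
17,-0.8068,-1.8785,1.3732,2.2167,-1.4356,-4.4468,0.3450,-0.0362,0.0095,0.4209,0.9481,-15.7122,24.1383,-2.2418,1.9625
18,-0.8330,-1.9632,1.3806,2.2156,-1.2018,-4.0427,0.3826,-0.0919,0.0295,0.4522,0.9059,-15.7081,25.4075,-2.5312,2.1062
19,-0.8546,-2.0400,1.3886,2.2133,-0.9696,-3.6471,0.4054,-0.1490,0.0479,0.4809,0.8644,-15.7549,26.3774,-2.7489,2.2527
20,-0.8717,-2.1090,1.3970,2.2100,-0.7456,-3.2677,0.4211,-0.1941,0.0647,0.5072,0.8238,-15.7927,27.0667,-2.9117,2.3815
21,-0.8844,-2.1707,1.4056,2.2059,-0.5363,-2.9101,0.4271,-0.2322,0.0802,0.5313,0.7847,-15.7996,27.5027,-3.0257,2.4924
22,-0.8931,-2.2255,1.4142,2.2010,-0.3457,-2.5774,0.4251,-0.2629,0.0943,0.5532,0.7471,-15.7607,27.7194,-3.0999,2.5829
23,-0.8983,-2.2739,1.4227,2.1957,-0.1763,-2.2714,0.4163,-0.2873,0.1072,0.5731,0.7113,-15.6716,27.7525,-3.1418,2.6532
24,-0.9003,-2.3165,1.4309,2.1898,-0.0292,-1.9927,0.4025,-0.3060,0.1189,0.5911,0.6774,-15.5337,27.6363,-3.1584,2.7043
25,-0.8996,-2.3538,1.4388,2.1835,0.0829,-1.7488,0.3683,-0.3432,0.1295,0.6074,0.6454,-15.3357,27.3992,-3.1426,2.7558
26,-0.8970,-2.3865,1.4460,2.1767,0.1785,-1.5288,0.3508,-0.3472,0.1391,0.6221,0.6154,-15.0806,27.0840,-3.1303,2.7652
27,-0.8926,-2.4151,1.4529,2.1698,0.2558,-1.3316,0.3308,-0.3513,0.1477,0.6353,0.5873,-14.8100,26.7013,-3.1054,2.7669
28,-0.8868,-2.4400,1.4593,2.1628,0.3169,-1.1556,0.3117,-0.3512,0.1554,0.6472,0.5611,-14.5268,26.2740,-3.0736,2.7585
29,-0.8800,-2.4615,1.4654,2.1559,0.3633,-0.9996,0.2930,-0.3489,0.1623,0.6579,0.5368,-14.2378,25.8191,-3.0365,2.7430
30,-0.8723,-2.4801,1.4711,2.1490,0.3967,-0.8618,0.2754,-0.3443,0.1684,0.6676,0.5143,-13.9484,25.3508,-2.9963,2.7217
31,-0.8642,-2.4961,1.4765,2.1422,0.4190,-0.7406,0.2587,-0.3380,0.1738,0.6762,0.4935,-13.6634,24.8804,-2.9544,2.6964
32,-0.8556,-2.5098,1.4815,2.1356,0.4321,-0.6342,0.2432,-0.3303,0.1786,0.6841,0.4744,-13.3869,24.4168,-2.9119,2.6684
33,-0.8469,-2.5216,1.4862,2.1291,0.4376,-0.5412,0.2287,-0.3216,0.1829,0.6911,0.4568,-13.1218,23.9664,-2.8696,2.6388
34,-0.8382,-2.5316,1.4907,2.1228,0.4369,-0.4601,0.2153,-0.3122,0.1867,0.6975,0.4406,-12.8704,23.5343,-2.8283,2.6085
35,-0.8295,-2.5401,1.4949,2.1167,0.4313,-0.3894,0.2028,-0.3022,0.1900,0.7033,0.4257,-12.6343,23.1236,-2.7883,2.5784
36,-0.8209,-2.5472,1.4988,2.1108,0.4220,-0.3279,0.1911,-0.2919,0.1930,0.7086,0.4121,-12.4142,22.7365,-2.7500,2.5490
37,-0.8126,-2.5533,1.5025,2.1050,0.4099,-0.2746,0.1803,-0.2814,0.1956,0.7134,0.3996,-12.2106,22.3741,-2.7136,2.5206
38,-0.8046,-2.5583,1.5060,2.0995,0.3957,-0.2284,0.1700,-0.2710,0.1979,0.7178,0.3882,-12.0233,22.0369,-2.6793,2.4937
39,-0.7968,-2.5625,1.5094,2.0942,0.3802,-0.1884,0.1604,-0.2606,0.2000,0.7218,0.3778,-11.8519,21.7246,-2.6471,2.4684
40,-0.7894,-2.5659,1.5125,2.0891,0.3637,-0.1538,0.1514,-0.2504,0.2018,0.7255,0.3683,-11.6959,21.4367,-2.6171,2.4448
41,-0.7823,-2.5687,1.5154,2.0842,0.3467,-0.1240,0.1428,-0.2404,0.2034,0.7289,0.3596,-11.5544,21.1721,-2.5892,2.4229
42,-0.7755,-2.5709,1.5182,2.0795,0.3296,-0.0984,0.1347,-0.2307,0.2048,0.7320,0.3517,,,,


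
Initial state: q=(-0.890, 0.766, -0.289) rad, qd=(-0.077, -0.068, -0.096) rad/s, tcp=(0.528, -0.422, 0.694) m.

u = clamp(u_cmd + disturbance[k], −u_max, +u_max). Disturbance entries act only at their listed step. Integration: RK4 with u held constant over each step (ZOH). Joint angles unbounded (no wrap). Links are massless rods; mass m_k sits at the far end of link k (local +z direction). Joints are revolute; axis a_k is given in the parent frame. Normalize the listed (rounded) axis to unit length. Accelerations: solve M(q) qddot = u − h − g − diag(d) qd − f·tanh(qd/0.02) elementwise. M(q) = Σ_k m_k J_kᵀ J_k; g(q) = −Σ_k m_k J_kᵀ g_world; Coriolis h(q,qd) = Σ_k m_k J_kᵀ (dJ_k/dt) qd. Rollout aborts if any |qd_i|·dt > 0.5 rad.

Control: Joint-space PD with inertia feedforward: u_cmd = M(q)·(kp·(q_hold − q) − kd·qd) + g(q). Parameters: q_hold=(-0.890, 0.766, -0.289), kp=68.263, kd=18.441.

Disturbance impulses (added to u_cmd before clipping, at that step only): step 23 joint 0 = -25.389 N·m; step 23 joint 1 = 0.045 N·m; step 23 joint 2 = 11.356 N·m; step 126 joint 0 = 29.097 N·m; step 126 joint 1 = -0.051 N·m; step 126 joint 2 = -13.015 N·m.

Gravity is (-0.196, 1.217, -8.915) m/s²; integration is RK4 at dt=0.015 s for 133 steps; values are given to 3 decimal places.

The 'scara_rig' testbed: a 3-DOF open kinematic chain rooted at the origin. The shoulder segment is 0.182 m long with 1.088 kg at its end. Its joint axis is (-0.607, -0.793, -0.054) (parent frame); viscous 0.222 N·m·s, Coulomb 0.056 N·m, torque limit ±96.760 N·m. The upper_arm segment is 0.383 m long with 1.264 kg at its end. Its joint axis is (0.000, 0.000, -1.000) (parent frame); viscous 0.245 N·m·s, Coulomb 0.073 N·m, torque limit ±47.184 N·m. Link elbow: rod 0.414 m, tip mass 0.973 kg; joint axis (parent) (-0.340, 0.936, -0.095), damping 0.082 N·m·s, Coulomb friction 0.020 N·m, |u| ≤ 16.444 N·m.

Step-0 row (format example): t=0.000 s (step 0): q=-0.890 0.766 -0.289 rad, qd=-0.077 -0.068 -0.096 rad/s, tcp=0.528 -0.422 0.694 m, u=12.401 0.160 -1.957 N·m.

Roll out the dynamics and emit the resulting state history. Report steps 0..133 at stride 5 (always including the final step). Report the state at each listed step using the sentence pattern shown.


t=0.075 s (step 5): q=-0.892 0.766 -0.292 rad, qd=-0.005 -0.006 0.002 rad/s, tcp=0.529 -0.423 0.693 m, u=11.420 0.113 -1.797 N·m.
t=0.150 s (step 10): q=-0.892 0.766 -0.291 rad, qd=0.005 -0.004 0.005 rad/s, tcp=0.529 -0.423 0.693 m, u=11.180 0.106 -1.736 N·m.
t=0.225 s (step 15): q=-0.892 0.767 -0.291 rad, qd=0.006 -0.004 0.004 rad/s, tcp=0.528 -0.423 0.693 m, u=11.122 0.104 -1.721 N·m.
t=0.300 s (step 20): q=-0.892 0.768 -0.291 rad, qd=0.005 -0.004 0.003 rad/s, tcp=0.528 -0.423 0.694 m, u=11.108 0.102 -1.718 N·m.
t=0.375 s (step 25): q=-0.891 0.768 -0.270 rad, qd=-0.001 -0.004 0.720 rad/s, tcp=0.535 -0.425 0.689 m, u=16.729 0.088 -4.239 N·m.
t=0.450 s (step 30): q=-0.892 0.769 -0.249 rad, qd=-0.000 -0.016 0.021 rad/s, tcp=0.542 -0.427 0.684 m, u=12.580 0.088 -2.423 N·m.
t=0.525 s (step 35): q=-0.891 0.769 -0.253 rad, qd=0.008 -0.025 -0.096 rad/s, tcp=0.541 -0.426 0.685 m, u=11.400 0.088 -1.933 N·m.
t=0.600 s (step 40): q=-0.891 0.769 -0.261 rad, qd=0.009 -0.022 -0.098 rad/s, tcp=0.538 -0.425 0.687 m, u=11.098 0.090 -1.797 N·m.
t=0.675 s (step 45): q=-0.890 0.769 -0.268 rad, qd=0.007 -0.020 -0.077 rad/s, tcp=0.535 -0.424 0.689 m, u=11.037 0.091 -1.761 N·m.
t=0.750 s (step 50): q=-0.890 0.769 -0.273 rad, qd=0.005 -0.018 -0.056 rad/s, tcp=0.533 -0.424 0.691 m, u=11.039 0.093 -1.752 N·m.
t=0.825 s (step 55): q=-0.890 0.769 -0.276 rad, qd=0.004 -0.017 -0.039 rad/s, tcp=0.532 -0.423 0.692 m, u=11.052 0.094 -1.751 N·m.
t=0.900 s (step 60): q=-0.889 0.769 -0.279 rad, qd=0.003 -0.015 -0.028 rad/s, tcp=0.531 -0.423 0.693 m, u=11.065 0.095 -1.751 N·m.
t=0.975 s (step 65): q=-0.889 0.769 -0.281 rad, qd=0.002 -0.014 -0.020 rad/s, tcp=0.530 -0.423 0.693 m, u=11.074 0.095 -1.750 N·m.
t=1.050 s (step 70): q=-0.889 0.769 -0.282 rad, qd=0.001 -0.013 -0.015 rad/s, tcp=0.530 -0.422 0.693 m, u=11.080 0.095 -1.748 N·m.
t=1.125 s (step 75): q=-0.889 0.770 -0.284 rad, qd=0.001 -0.012 -0.012 rad/s, tcp=0.530 -0.422 0.694 m, u=11.084 0.095 -1.746 N·m.
t=1.200 s (step 80): q=-0.889 0.770 -0.285 rad, qd=0.000 -0.011 -0.009 rad/s, tcp=0.529 -0.422 0.694 m, u=11.087 0.095 -1.743 N·m.
t=1.275 s (step 85): q=-0.889 0.770 -0.285 rad, qd=-0.000 -0.011 -0.007 rad/s, tcp=0.529 -0.422 0.694 m, u=11.090 0.095 -1.741 N·m.
t=1.350 s (step 90): q=-0.889 0.771 -0.286 rad, qd=-0.000 -0.010 -0.006 rad/s, tcp=0.529 -0.422 0.694 m, u=11.091 0.095 -1.740 N·m.
t=1.425 s (step 95): q=-0.890 0.771 -0.287 rad, qd=-0.000 -0.010 -0.005 rad/s, tcp=0.529 -0.422 0.694 m, u=11.093 0.095 -1.738 N·m.
t=1.500 s (step 100): q=-0.890 0.771 -0.287 rad, qd=-0.000 -0.010 -0.004 rad/s, tcp=0.529 -0.422 0.694 m, u=11.094 0.095 -1.737 N·m.
t=1.575 s (step 105): q=-0.890 0.772 -0.287 rad, qd=-0.000 -0.010 -0.003 rad/s, tcp=0.529 -0.422 0.694 m, u=11.095 0.095 -1.735 N·m.
t=1.650 s (step 110): q=-0.890 0.772 -0.288 rad, qd=-0.000 -0.010 -0.002 rad/s, tcp=0.529 -0.422 0.694 m, u=11.096 0.094 -1.734 N·m.
t=1.725 s (step 115): q=-0.890 0.772 -0.288 rad, qd=-0.000 -0.010 -0.002 rad/s, tcp=0.529 -0.422 0.694 m, u=11.096 0.094 -1.733 N·m.
t=1.800 s (step 120): q=-0.890 0.772 -0.288 rad, qd=0.000 -0.011 -0.001 rad/s, tcp=0.528 -0.422 0.694 m, u=11.097 0.094 -1.733 N·m.
t=1.875 s (step 125): q=-0.890 0.773 -0.289 rad, qd=0.000 -0.011 -0.001 rad/s, tcp=0.528 -0.422 0.694 m, u=11.097 0.094 -1.732 N·m.
t=1.950 s (step 130): q=-0.890 0.773 -0.329 rad, qd=0.010 -0.012 -0.355 rad/s, tcp=0.515 -0.417 0.703 m, u=7.264 0.109 0.017 N·m.
t=1.995 s (step 133): q=-0.889 0.773 -0.337 rad, qd=0.005 -0.009 -0.021 rad/s, tcp=0.512 -0.416 0.705 m.


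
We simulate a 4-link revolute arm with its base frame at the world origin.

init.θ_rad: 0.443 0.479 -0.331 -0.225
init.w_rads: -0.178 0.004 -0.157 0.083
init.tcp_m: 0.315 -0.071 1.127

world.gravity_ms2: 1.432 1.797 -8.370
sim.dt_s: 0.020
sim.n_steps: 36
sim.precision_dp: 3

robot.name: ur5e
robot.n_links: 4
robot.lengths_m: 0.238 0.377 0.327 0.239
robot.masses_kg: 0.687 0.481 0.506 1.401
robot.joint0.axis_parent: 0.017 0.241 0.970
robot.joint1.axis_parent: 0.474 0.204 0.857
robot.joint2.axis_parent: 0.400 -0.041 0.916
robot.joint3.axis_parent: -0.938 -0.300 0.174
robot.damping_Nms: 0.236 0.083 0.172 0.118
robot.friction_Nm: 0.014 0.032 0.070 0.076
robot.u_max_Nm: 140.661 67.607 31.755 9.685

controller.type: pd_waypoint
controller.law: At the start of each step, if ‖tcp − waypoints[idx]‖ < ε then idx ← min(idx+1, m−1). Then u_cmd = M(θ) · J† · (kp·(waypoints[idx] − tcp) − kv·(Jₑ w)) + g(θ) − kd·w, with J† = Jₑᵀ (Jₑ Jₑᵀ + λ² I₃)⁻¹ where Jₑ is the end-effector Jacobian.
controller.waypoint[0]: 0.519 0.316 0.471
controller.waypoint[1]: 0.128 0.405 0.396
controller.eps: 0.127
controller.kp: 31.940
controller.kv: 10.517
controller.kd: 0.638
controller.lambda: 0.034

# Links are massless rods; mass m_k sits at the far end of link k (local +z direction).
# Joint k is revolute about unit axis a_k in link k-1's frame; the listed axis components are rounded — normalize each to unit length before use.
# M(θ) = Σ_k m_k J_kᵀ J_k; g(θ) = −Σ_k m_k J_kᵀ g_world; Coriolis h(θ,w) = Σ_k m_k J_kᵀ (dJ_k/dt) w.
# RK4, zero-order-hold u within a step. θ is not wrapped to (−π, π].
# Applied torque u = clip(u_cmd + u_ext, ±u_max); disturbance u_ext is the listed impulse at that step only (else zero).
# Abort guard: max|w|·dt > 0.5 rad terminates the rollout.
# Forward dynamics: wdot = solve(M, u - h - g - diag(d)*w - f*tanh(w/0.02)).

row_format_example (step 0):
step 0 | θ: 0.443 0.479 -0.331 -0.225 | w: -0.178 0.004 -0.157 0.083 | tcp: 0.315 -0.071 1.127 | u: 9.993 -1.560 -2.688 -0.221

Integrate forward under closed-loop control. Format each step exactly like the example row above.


step 1 | θ: 0.455 0.461 -0.340 -0.261 | w: 1.415 -1.888 -0.388 -3.390 | tcp: 0.315 -0.069 1.126 | u: 6.343 -1.930 -2.463 2.177
step 2 | θ: 0.492 0.419 -0.339 -0.322 | w: 2.024 -1.887 -0.634 -3.143 | tcp: 0.319 -0.063 1.123 | u: 4.214 -2.132 -1.749 1.582
step 3 | θ: 0.541 0.375 -0.339 -0.382 | w: 2.670 -2.136 -0.402 -3.148 | tcp: 0.324 -0.052 1.120 | u: 2.319 -1.802 -1.370 1.245
step 4 | θ: 0.597 0.334 -0.351 -0.445 | w: 3.016 -1.952 -0.805 -3.135 | tcp: 0.331 -0.038 1.115 | u: 0.948 -1.530 -0.655 0.975
step 5 | θ: 0.662 0.294 -0.358 -0.503 | w: 3.352 -1.931 -0.361 -2.820 | tcp: 0.338 -0.023 1.109 | u: -0.376 -1.425 -0.639 0.592
step 6 | θ: 0.729 0.261 -0.374 -0.560 | w: 3.382 -1.430 -1.099 -2.853 | tcp: 0.347 -0.006 1.103 | u: -1.176 -1.617 0.022 0.546
step 7 | θ: 0.800 0.228 -0.378 -0.611 | w: 3.614 -1.626 0.174 -2.421 | tcp: 0.356 0.011 1.095 | u: -2.224 -1.817 -0.771 0.260
step 8 | θ: 0.868 0.208 -0.400 -0.665 | w: 3.281 -0.603 -1.799 -2.782 | tcp: 0.365 0.029 1.087 | u: -2.334 -2.406 0.527 0.574
step 9 | θ: 0.939 0.183 -0.393 -0.710 | w: 3.643 -1.648 1.664 -1.987 | tcp: 0.376 0.046 1.078 | u: -3.511 -2.566 -1.895 0.150
step 10 | θ: 1.001 0.176 -0.422 -0.763 | w: 2.799 0.592 -3.432 -3.024 | tcp: 0.386 0.062 1.068 | u: -2.652 -3.547 1.429 1.003
step 11 | θ: 1.067 0.155 -0.399 -0.805 | w: 3.536 -2.220 4.356 -1.461 | tcp: 0.398 0.079 1.057 | u: -4.512 -3.284 -4.010 0.110
step 12 | θ: 1.121 0.161 -0.434 -0.858 | w: 2.087 2.180 -6.138 -3.521 | tcp: 0.408 0.093 1.045 | u: -2.323 -4.800 2.977 1.707
step 13 | θ: 1.178 0.143 -0.398 -0.898 | w: 3.272 -3.212 7.820 -0.878 | tcp: 0.420 0.108 1.032 | u: -5.305 -3.834 -6.731 0.089
step 14 | θ: 1.222 0.157 -0.433 -0.952 | w: 1.413 3.811 -9.075 -4.074 | tcp: 0.431 0.121 1.019 | u: -1.710 -5.953 4.687 2.498
step 15 | θ: 1.268 0.145 -0.393 -0.993 | w: 2.798 -4.086 10.707 -0.442 | tcp: 0.442 0.134 1.005 | u: -5.787 -4.288 -9.080 0.180
step 16 | θ: 1.304 0.163 -0.420 -1.046 | w: 0.989 4.892 -10.841 -4.397 | tcp: 0.452 0.145 0.990 | u: -1.252 -6.825 5.637 3.119
step 17 | θ: 1.338 0.159 -0.387 -1.088 | w: 2.166 -4.266 11.699 -0.294 | tcp: 0.463 0.156 0.974 | u: -5.901 -4.804 -10.103 0.412
step 18 | θ: 1.366 0.175 -0.396 -1.138 | w: 0.823 4.983 -10.395 -4.256 | tcp: 0.472 0.166 0.958 | u: -1.294 -7.348 5.104 3.345
step 19 | θ: 1.391 0.181 -0.374 -1.181 | w: 1.531 -3.570 10.448 -0.452 | tcp: 0.482 0.176 0.942 | u: -5.721 -5.439 -9.517 0.762
step 20 | θ: 1.413 0.194 -0.368 -1.226 | w: 0.766 4.223 -8.097 -3.728 | tcp: 0.490 0.186 0.925 | u: -1.838 -7.564 3.321 3.195
step 21 | θ: 1.431 0.207 -0.355 -1.268 | w: 1.026 -2.359 7.859 -0.791 | tcp: 0.499 0.195 0.909 | u: -5.395 -6.098 -7.932 1.161
step 22 | θ: 1.448 0.220 -0.340 -1.309 | w: 0.688 3.141 -5.186 -3.062 | tcp: 0.506 0.204 0.892 | u: -2.618 -7.608 1.133 2.861
step 23 | θ: 1.461 0.236 -0.331 -1.349 | w: 0.675 -1.122 5.150 -1.120 | tcp: 0.513 0.213 0.876 | u: -5.055 -6.682 -6.205 1.501
step 24 | θ: 1.473 0.250 -0.315 -1.386 | w: 0.562 2.222 -2.776 -2.473 | tcp: 0.519 0.221 0.860 | u: -3.339 -7.613 -0.685 2.522
step 25 | θ: 1.484 0.268 -0.306 -1.423 | w: 0.449 -0.209 3.134 -1.324 | tcp: 0.524 0.230 0.844 | u: -4.822 -7.109 -4.915 1.713
step 26 | θ: 1.492 0.284 -0.290 -1.457 | w: 0.410 1.595 -1.137 -2.024 | tcp: 0.529 0.238 0.828 | u: -3.873 -7.622 -1.938 2.247
step 27 | θ: 1.499 0.302 -0.280 -1.491 | w: 0.295 0.391 1.798 -1.413 | tcp: 0.533 0.245 0.813 | u: -4.670 -7.384 -4.057 1.812
step 28 | θ: 1.505 0.319 -0.266 -1.523 | w: 0.266 1.219 -0.164 -1.699 | tcp: 0.536 0.253 0.798 | u: -4.226 -7.623 -2.691 2.031
step 29 | θ: 1.509 0.338 -0.255 -1.553 | w: 0.177 0.708 1.083 -1.398 | tcp: 0.539 0.260 0.784 | u: -4.596 -7.527 -3.601 1.810
step 30 | θ: 1.512 0.356 -0.243 -1.582 | w: 0.146 1.057 0.242 -1.483 | tcp: 0.542 0.266 0.770 | u: -4.405 -7.622 -3.014 1.869
step 31 | θ: 1.515 0.375 -0.233 -1.610 | w: 0.082 0.848 0.741 -1.323 | tcp: 0.544 0.273 0.756 | u: -4.567 -7.573 -3.376 1.741
step 32 | θ: 1.516 0.393 -0.221 -1.637 | w: 0.049 0.974 0.418 -1.317 | tcp: 0.545 0.278 0.743 | u: -4.492 -7.593 -3.146 1.723
step 33 | θ: 1.516 0.412 -0.211 -1.662 | w: 0.004 0.895 0.583 -1.223 | tcp: 0.547 0.284 0.731 | u: -4.549 -7.556 -3.259 1.636
step 34 | θ: 1.516 0.430 -0.201 -1.686 | w: -0.024 0.929 0.462 -1.186 | tcp: 0.548 0.289 0.719 | u: -4.520 -7.537 -3.162 1.588
step 35 | θ: 1.515 0.448 -0.191 -1.709 | w: -0.055 0.893 0.503 -1.121 | tcp: 0.549 0.294 0.707 | u: -4.536 -7.495 -3.179 1.516
step 36 | θ: 1.514 0.466 -0.182 -1.731 | w: -0.079 0.893 0.454 -1.075 | tcp: 0.549 0.299 0.696


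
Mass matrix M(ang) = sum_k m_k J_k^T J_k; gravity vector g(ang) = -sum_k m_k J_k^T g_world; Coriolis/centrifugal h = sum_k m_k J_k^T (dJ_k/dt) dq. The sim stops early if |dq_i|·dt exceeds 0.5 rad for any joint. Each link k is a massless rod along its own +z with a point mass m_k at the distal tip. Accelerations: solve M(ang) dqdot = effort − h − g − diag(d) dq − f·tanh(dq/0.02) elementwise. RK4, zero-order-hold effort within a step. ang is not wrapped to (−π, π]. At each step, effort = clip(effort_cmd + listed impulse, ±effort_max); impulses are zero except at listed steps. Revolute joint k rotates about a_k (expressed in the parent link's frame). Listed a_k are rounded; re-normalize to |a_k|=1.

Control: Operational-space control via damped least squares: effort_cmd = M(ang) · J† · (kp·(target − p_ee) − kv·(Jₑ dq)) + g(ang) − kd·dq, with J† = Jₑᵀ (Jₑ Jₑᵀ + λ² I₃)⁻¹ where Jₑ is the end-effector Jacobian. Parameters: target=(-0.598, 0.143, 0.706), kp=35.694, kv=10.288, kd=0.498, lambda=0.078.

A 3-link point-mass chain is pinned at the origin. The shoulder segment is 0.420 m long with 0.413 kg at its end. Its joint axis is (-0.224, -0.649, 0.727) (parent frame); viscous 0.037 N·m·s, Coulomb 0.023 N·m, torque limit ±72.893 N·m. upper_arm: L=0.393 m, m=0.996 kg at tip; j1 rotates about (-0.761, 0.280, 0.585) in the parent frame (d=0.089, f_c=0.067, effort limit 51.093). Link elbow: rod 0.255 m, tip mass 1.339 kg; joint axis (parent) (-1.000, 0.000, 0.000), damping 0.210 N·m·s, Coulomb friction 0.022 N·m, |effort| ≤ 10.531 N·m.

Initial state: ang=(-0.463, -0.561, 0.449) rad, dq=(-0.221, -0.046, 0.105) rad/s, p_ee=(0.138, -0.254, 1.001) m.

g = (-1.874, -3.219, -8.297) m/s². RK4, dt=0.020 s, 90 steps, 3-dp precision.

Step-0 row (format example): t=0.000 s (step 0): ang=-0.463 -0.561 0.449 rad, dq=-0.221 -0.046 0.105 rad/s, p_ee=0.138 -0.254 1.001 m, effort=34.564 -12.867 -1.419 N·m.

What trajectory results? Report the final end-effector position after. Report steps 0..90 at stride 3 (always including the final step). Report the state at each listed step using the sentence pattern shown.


t=0.060 s (step 3): ang=-0.415 -0.637 0.545 rad, dq=1.742 -1.914 2.104 rad/s, p_ee=0.101 -0.242 1.000 m, effort=16.748 -3.027 -0.487 N·m.
t=0.120 s (step 6): ang=-0.266 -0.750 0.663 rad, dq=3.146 -1.653 1.819 rad/s, p_ee=0.006 -0.212 0.997 m, effort=4.612 3.308 1.101 N·m.
t=0.180 s (step 9): ang=-0.051 -0.820 0.765 rad, dq=3.913 -0.656 1.622 rad/s, p_ee=-0.110 -0.173 0.986 m, effort=-3.638 6.547 1.777 N·m.
t=0.240 s (step 12): ang=0.185 -0.829 0.859 rad, dq=3.835 0.332 1.525 rad/s, p_ee=-0.224 -0.132 0.964 m, effort=-8.841 7.347 1.590 N·m.
t=0.300 s (step 15): ang=0.396 -0.788 0.945 rad, dq=3.147 0.977 1.327 rad/s, p_ee=-0.324 -0.093 0.932 m, effort=-11.725 6.524 0.934 N·m.
t=0.360 s (step 18): ang=0.559 -0.719 1.017 rad, dq=2.303 1.279 1.062 rad/s, p_ee=-0.405 -0.057 0.896 m, effort=-13.007 4.989 0.175 N·m.
t=0.420 s (step 21): ang=0.675 -0.639 1.073 rad, dq=1.576 1.338 0.818 rad/s, p_ee=-0.466 -0.024 0.861 m, effort=-13.350 3.447 -0.478 N·m.
t=0.480 s (step 24): ang=0.752 -0.561 1.116 rad, dq=1.034 1.261 0.625 rad/s, p_ee=-0.510 0.005 0.829 m, effort=-13.230 2.197 -0.961 N·m.
t=0.540 s (step 27): ang=0.802 -0.489 1.149 rad, dq=0.657 1.118 0.477 rad/s, p_ee=-0.541 0.030 0.802 m, effort=-12.929 1.286 -1.289 N·m.
t=0.600 s (step 30): ang=0.833 -0.427 1.174 rad, dq=0.404 0.953 0.367 rad/s, p_ee=-0.562 0.052 0.780 m, effort=-12.596 0.663 -1.499 N·m.
t=0.660 s (step 33): ang=0.852 -0.375 1.193 rad, dq=0.238 0.790 0.282 rad/s, p_ee=-0.577 0.070 0.762 m, effort=-12.295 0.255 -1.626 N·m.
t=0.720 s (step 36): ang=0.863 -0.332 1.208 rad, dq=0.133 0.640 0.218 rad/s, p_ee=-0.586 0.085 0.748 m, effort=-12.050 -0.003 -1.700 N·m.
t=0.780 s (step 39): ang=0.869 -0.298 1.220 rad, dq=0.067 0.510 0.169 rad/s, p_ee=-0.591 0.097 0.738 m, effort=-11.865 -0.159 -1.740 N·m.
t=0.840 s (step 42): ang=0.872 -0.271 1.229 rad, dq=0.028 0.400 0.130 rad/s, p_ee=-0.595 0.107 0.730 m, effort=-11.732 -0.251 -1.760 N·m.
t=0.900 s (step 45): ang=0.873 -0.250 1.235 rad, dq=0.005 0.309 0.101 rad/s, p_ee=-0.597 0.115 0.724 m, effort=-11.646 -0.302 -1.769 N·m.
t=0.960 s (step 48): ang=0.873 -0.233 1.241 rad, dq=-0.006 0.237 0.078 rad/s, p_ee=-0.598 0.121 0.719 m, effort=-11.599 -0.329 -1.771 N·m.
t=1.020 s (step 51): ang=0.872 -0.221 1.245 rad, dq=-0.011 0.180 0.060 rad/s, p_ee=-0.598 0.126 0.716 m, effort=-11.576 -0.341 -1.770 N·m.
t=1.080 s (step 54): ang=0.871 -0.212 1.248 rad, dq=-0.012 0.135 0.046 rad/s, p_ee=-0.599 0.130 0.714 m, effort=-11.566 -0.346 -1.768 N·m.
t=1.140 s (step 57): ang=0.871 -0.204 1.250 rad, dq=-0.012 0.101 0.036 rad/s, p_ee=-0.599 0.133 0.712 m, effort=-11.562 -0.345 -1.766 N·m.
t=1.200 s (step 60): ang=0.870 -0.199 1.252 rad, dq=-0.010 0.074 0.029 rad/s, p_ee=-0.599 0.135 0.711 m, effort=-11.563 -0.343 -1.764 N·m.
t=1.260 s (step 63): ang=0.869 -0.195 1.254 rad, dq=-0.009 0.054 0.024 rad/s, p_ee=-0.599 0.136 0.710 m, effort=-11.565 -0.340 -1.763 N·m.
t=1.320 s (step 66): ang=0.869 -0.193 1.255 rad, dq=-0.007 0.040 0.020 rad/s, p_ee=-0.599 0.138 0.709 m, effort=-11.568 -0.338 -1.763 N·m.
t=1.380 s (step 69): ang=0.869 -0.191 1.256 rad, dq=-0.006 0.029 0.017 rad/s, p_ee=-0.598 0.138 0.709 m, effort=-11.571 -0.338 -1.763 N·m.
t=1.440 s (step 72): ang=0.868 -0.189 1.257 rad, dq=-0.005 0.022 0.014 rad/s, p_ee=-0.598 0.139 0.708 m, effort=-11.574 -0.340 -1.763 N·m.
t=1.500 s (step 75): ang=0.868 -0.188 1.258 rad, dq=-0.004 0.017 0.011 rad/s, p_ee=-0.598 0.140 0.708 m, effort=-11.577 -0.345 -1.764 N·m.
t=1.560 s (step 78): ang=0.868 -0.187 1.259 rad, dq=-0.003 0.014 0.010 rad/s, p_ee=-0.598 0.140 0.708 m, effort=-11.579 -0.352 -1.766 N·m.
t=1.620 s (step 81): ang=0.868 -0.186 1.259 rad, dq=-0.003 0.012 0.008 rad/s, p_ee=-0.598 0.140 0.708 m, effort=-11.582 -0.359 -1.768 N·m.
t=1.680 s (step 84): ang=0.867 -0.185 1.260 rad, dq=-0.002 0.011 0.007 rad/s, p_ee=-0.598 0.141 0.707 m, effort=-11.584 -0.365 -1.770 N·m.
t=1.740 s (step 87): ang=0.867 -0.185 1.260 rad, dq=-0.002 0.009 0.006 rad/s, p_ee=-0.598 0.141 0.707 m, effort=-11.586 -0.372 -1.772 N·m.
t=1.800 s (step 90): ang=0.867 -0.184 1.260 rad, dq=-0.001 0.008 0.005 rad/s, p_ee=-0.598 0.141 0.707 m.
final p_ee position (m): -0.598 0.141 0.707
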